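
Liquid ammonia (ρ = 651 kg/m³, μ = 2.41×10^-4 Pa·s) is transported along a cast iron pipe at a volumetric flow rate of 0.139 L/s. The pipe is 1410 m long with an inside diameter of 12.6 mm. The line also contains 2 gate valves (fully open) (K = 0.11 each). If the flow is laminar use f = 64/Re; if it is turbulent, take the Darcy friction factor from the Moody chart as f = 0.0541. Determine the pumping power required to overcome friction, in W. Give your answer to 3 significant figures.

Q = 0.139 L/s = 0.139/1000 = 0.000139 m³/s.
Cross-sectional area A = πD²/4 = π(0.0126)²/4 = 0.0001247 m²; mean velocity V = Q/A = 0.000139/0.0001247 = 1.115 m/s.
Reynolds number Re = ρVD/μ = 651 · 1.115 · 0.0126 / 0.000241 = 3.794e+04.
Re > 4000 → turbulent; use the Moody-chart value f = 0.0541.
Total minor-loss coefficient ΣK = 2·0.11 = 0.22.
ΔP = [f·L/D + ΣK]·(ρV²/2) = [0.0541·1410/0.0126 + 0.22]·(651·1.115²/2) = [6054 + 0.22]·404.5 = 2.449e+06 Pa.
Pumping power P = QΔP = 0.000139·2.449e+06 = 340.4 W = 340 W.

P ≈ 340 W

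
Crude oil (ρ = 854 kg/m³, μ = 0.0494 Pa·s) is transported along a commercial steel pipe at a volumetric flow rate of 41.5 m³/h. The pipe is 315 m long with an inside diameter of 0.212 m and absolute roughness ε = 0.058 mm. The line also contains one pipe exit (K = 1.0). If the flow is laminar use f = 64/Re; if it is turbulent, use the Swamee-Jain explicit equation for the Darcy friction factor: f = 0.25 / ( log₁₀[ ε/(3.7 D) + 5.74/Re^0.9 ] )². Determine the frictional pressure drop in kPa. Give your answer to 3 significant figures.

ΔP ≈ 3.66 kPa

Q = 41.5 m³/h = 41.5/3600 = 0.01153 m³/s.
Cross-sectional area A = πD²/4 = π(0.212)²/4 = 0.0353 m²; mean velocity V = Q/A = 0.01153/0.0353 = 0.3266 m/s.
Reynolds number Re = ρVD/μ = 854 · 0.3266 · 0.212 / 0.0494 = 1197.
Re < 2300 → laminar flow, so f = 64/Re = 64/1197 = 0.05347 (the turbulent correlation is not needed).
Total minor-loss coefficient ΣK = 1·1 = 1.
ΔP = [f·L/D + ΣK]·(ρV²/2) = [0.05347·315/0.212 + 1]·(854·0.3266²/2) = [79.45 + 1]·45.54 = 3664 Pa.
ΔP = 3664 Pa = 3.66 kPa.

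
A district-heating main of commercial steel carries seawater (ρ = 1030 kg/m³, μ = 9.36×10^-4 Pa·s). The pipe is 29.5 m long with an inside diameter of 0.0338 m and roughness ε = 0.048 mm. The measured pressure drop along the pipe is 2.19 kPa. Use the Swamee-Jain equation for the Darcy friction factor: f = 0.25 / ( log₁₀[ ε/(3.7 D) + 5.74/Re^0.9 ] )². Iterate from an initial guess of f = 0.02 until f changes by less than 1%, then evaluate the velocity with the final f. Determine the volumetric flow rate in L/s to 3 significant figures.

Q ≈ 0.358 L/s

Rearranging Darcy-Weisbach: V = √(2·ΔP·D/(f·L·ρ)). With ε/D = 4.8e-05/0.0338 = 0.00142, iterate starting from f = 0.02:
  f = 0.02 → V = √(2·2190·0.0338/(0.02·29.5·1030)) = 0.4936 m/s; Re = ρVD/μ = 1.836e+04; f → 0.02944
  f = 0.02944 → V = 0.4068 m/s; Re = 1.513e+04; f → 0.03054
  f = 0.03054 → V = 0.3994 m/s; Re = 1.486e+04; f → 0.03065
Converged (Δf/f < 1%). With the final f = 0.03065: V = √(2·2190·0.0338/(0.03065·29.5·1030)) = 0.3987 m/s.
Q = V·A = 0.3987·(π/4·0.0338²) = 0.0003577 m³/s = 0.358 L/s.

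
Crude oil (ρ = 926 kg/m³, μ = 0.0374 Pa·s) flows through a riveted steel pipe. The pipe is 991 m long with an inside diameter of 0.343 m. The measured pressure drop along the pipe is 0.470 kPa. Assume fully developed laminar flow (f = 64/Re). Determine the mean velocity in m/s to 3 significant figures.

For laminar flow, f = 64/Re with Re = ρVD/μ, so Darcy-Weisbach reduces to ΔP = 32μLV/D². Solving for V: V = ΔP·D²/(32μL) = 470·(0.343)²/(32·0.0374·991) = 0.04662 m/s.
Check: Re = ρVD/μ = 926·0.04662·0.343/0.0374 = 395.9 < 2300, so the laminar assumption holds.

V ≈ 0.0466 m/s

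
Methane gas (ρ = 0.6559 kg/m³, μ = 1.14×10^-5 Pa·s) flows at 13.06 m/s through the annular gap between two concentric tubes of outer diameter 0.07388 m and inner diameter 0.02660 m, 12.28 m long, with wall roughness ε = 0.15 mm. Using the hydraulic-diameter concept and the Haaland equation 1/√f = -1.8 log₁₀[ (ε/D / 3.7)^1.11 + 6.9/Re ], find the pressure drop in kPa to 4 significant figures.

Hydraulic diameter D_h = 4A/P = D_o - D_i = 0.07388 - 0.0266 = 0.04728 m.
Re = ρVD_h/μ = 0.6559·13.06·0.04728/1.14e-05 = 3.553e+04.
ε/D_h = 0.00015/0.04728 = 0.00317; Haaland gives 1/√f = -1.8 log₁₀[0.000394+0.000194] = 5.814, so f = 0.02958.
ΔP = f(L/D_h)(ρV²/2) = 0.02958·12.28/0.04728·55.94 = 429.7 Pa.
ΔP = 0.4297 kPa.

ΔP ≈ 0.4297 kPa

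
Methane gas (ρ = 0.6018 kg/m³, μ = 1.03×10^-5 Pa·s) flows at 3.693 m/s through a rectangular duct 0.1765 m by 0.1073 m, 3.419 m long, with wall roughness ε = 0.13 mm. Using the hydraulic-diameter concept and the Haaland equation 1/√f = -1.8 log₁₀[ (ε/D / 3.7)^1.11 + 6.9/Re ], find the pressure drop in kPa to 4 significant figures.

Hydraulic diameter D_h = 4A/P = 4·(0.1765·0.1073)/(2·(0.1765+0.1073)) = 0.07575/0.5676 = 0.1335 m.
Re = ρVD_h/μ = 0.6018·3.693·0.1335/1.03e-05 = 2.88e+04.
ε/D_h = 0.00013/0.1335 = 0.000974; Haaland gives 1/√f = -1.8 log₁₀[0.000106+0.00024] = 6.23, so f = 0.02577.
ΔP = f(L/D_h)(ρV²/2) = 0.02577·3.419/0.1335·4.104 = 2.709 Pa.
ΔP = 0.002709 kPa.

ΔP ≈ 0.002709 kPa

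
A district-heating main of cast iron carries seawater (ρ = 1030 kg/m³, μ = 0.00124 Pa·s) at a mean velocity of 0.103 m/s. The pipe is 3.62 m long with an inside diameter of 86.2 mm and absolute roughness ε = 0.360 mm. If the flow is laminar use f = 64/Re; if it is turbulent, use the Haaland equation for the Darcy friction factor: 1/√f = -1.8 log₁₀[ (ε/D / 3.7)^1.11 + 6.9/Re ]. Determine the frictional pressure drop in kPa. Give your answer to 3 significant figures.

Reynolds number Re = ρVD/μ = 1030 · 0.103 · 0.0862 / 0.00124 = 7375.
Re > 4000 → turbulent. Relative roughness ε/D = 0.00036/0.0862 = 0.00418. Haaland: 1/√f = -1.8 log₁₀[(0.00418/3.7)^1.11 + 6.9/7375] = -1.8 log₁₀[0.000535 + 0.000936] = 5.098, so f = 0.03847.
Darcy-Weisbach: ΔP = f(L/D)(ρV²/2) = 0.03847·(3.62/0.0862)·(1030·0.103²/2) = 0.03847·42·5.464 = 8.827 Pa.
ΔP = 8.827 Pa = 0.00883 kPa.

ΔP ≈ 0.00883 kPa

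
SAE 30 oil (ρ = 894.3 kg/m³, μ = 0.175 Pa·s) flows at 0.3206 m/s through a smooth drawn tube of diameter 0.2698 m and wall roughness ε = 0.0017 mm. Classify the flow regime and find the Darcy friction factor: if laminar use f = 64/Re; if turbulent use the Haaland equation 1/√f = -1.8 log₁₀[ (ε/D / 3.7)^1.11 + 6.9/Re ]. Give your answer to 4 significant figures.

f ≈ 0.1448

Re = ρVD/μ = 894.3·0.3206·0.2698/0.175 = 442.
Re < 2300 → laminar, so f = 64/Re = 0.1448 (roughness is irrelevant in laminar flow).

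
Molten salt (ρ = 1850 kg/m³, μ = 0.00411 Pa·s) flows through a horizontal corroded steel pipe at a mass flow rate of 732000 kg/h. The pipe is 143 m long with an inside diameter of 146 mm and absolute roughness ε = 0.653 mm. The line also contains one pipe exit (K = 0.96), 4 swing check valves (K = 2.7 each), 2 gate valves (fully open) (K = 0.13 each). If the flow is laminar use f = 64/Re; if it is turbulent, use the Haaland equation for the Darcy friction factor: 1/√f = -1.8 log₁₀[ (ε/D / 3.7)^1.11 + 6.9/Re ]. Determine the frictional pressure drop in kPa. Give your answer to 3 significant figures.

ṁ = 732000 kg/h = 732000/3600 = 203.3 kg/s.
A = πD²/4 = π(0.146)²/4 = 0.01674 m²; mean velocity V = ṁ/(ρA) = 203.3/(1850 · 0.01674) = 6.565 m/s.
Reynolds number Re = ρVD/μ = 1850 · 6.565 · 0.146 / 0.00411 = 4.314e+05.
Re > 4000 → turbulent. Relative roughness ε/D = 0.000653/0.146 = 0.00447. Haaland: 1/√f = -1.8 log₁₀[(0.00447/3.7)^1.11 + 6.9/4.314e+05] = -1.8 log₁₀[0.000577 + 1.6e-05] = 5.808, so f = 0.02964.
Total minor-loss coefficient ΣK = 1·0.96 + 4·2.7 + 2·0.13 = 12.
ΔP = [f·L/D + ΣK]·(ρV²/2) = [0.02964·143/0.146 + 12]·(1850·6.565²/2) = [29.03 + 12]·3.987e+04 = 1.637e+06 Pa.
ΔP = 1.637e+06 Pa = 1640 kPa.

ΔP ≈ 1640 kPa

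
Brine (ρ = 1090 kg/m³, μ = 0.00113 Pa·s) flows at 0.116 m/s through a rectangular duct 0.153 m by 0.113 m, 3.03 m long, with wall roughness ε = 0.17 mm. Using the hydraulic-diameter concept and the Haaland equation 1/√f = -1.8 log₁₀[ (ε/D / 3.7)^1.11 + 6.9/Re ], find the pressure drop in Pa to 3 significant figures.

Hydraulic diameter D_h = 4A/P = 4·(0.153·0.113)/(2·(0.153+0.113)) = 0.06916/0.532 = 0.13 m.
Re = ρVD_h/μ = 1090·0.116·0.13/0.00113 = 1.455e+04.
ε/D_h = 0.00017/0.13 = 0.00131; Haaland gives 1/√f = -1.8 log₁₀[0.000147+0.000474] = 5.771, so f = 0.03002.
ΔP = f(L/D_h)(ρV²/2) = 0.03002·3.03/0.13·7.334 = 5.132 Pa.

ΔP ≈ 5.13 Pa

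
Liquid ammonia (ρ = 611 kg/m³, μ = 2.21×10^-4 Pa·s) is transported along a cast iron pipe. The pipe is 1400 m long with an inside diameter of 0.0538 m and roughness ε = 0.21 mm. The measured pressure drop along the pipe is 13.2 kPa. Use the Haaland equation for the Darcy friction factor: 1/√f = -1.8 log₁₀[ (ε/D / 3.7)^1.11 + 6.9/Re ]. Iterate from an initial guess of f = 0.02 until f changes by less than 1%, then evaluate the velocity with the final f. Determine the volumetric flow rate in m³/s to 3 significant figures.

Q ≈ 5.26×10^-4 m³/s

Rearranging Darcy-Weisbach: V = √(2·ΔP·D/(f·L·ρ)). With ε/D = 0.00021/0.0538 = 0.0039, iterate starting from f = 0.02:
  f = 0.02 → V = √(2·1.32e+04·0.0538/(0.02·1400·611)) = 0.2881 m/s; Re = ρVD/μ = 4.286e+04; f → 0.03048
  f = 0.03048 → V = 0.2334 m/s; Re = 3.472e+04; f → 0.03095
  f = 0.03095 → V = 0.2316 m/s; Re = 3.445e+04; f → 0.03097
Converged (Δf/f < 1%). With the final f = 0.03097: V = √(2·1.32e+04·0.0538/(0.03097·1400·611)) = 0.2316 m/s.
Q = V·A = 0.2316·(π/4·0.0538²) = 0.0005264 m³/s = 5.26×10^-4 m³/s.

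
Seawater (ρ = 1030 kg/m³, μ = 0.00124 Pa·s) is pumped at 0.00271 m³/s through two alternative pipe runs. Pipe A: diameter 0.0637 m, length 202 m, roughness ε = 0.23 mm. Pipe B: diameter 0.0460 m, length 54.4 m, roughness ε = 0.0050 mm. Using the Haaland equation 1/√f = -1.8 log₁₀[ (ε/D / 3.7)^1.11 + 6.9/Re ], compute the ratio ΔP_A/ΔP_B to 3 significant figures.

ΔP_A/ΔP_B ≈ 1.08

Pipe A: V = Q/A = 0.00271/0.003187 = 0.8504 m/s; Re = 4.499e+04; ε/D = 0.00361; Haaland → f = 0.02985; ΔP_A = f(L/D)(ρV²/2) = 3.525e+04 Pa.
Pipe B: V = Q/A = 0.00271/0.001662 = 1.631 m/s; Re = 6.231e+04; ε/D = 0.000109; Haaland → f = 0.02008; ΔP_B = f(L/D)(ρV²/2) = 3.252e+04 Pa.
ΔP_A/ΔP_B = 3.525e+04/3.252e+04 = 1.08.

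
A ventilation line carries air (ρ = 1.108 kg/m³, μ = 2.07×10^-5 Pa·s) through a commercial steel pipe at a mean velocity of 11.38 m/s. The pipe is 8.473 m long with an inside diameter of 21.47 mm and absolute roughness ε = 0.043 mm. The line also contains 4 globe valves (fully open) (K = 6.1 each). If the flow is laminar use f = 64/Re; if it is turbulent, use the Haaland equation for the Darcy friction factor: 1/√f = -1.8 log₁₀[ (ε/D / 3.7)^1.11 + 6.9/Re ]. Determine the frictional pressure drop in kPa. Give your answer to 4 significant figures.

Reynolds number Re = ρVD/μ = 1.108 · 11.38 · 0.02147 / 2.07e-05 = 1.308e+04.
Re > 4000 → turbulent. Relative roughness ε/D = 4.3e-05/0.02147 = 0.002. Haaland: 1/√f = -1.8 log₁₀[(0.002/3.7)^1.11 + 6.9/1.308e+04] = -1.8 log₁₀[0.000237 + 0.000528] = 5.61, so f = 0.03177.
Total minor-loss coefficient ΣK = 4·6.1 = 24.4.
ΔP = [f·L/D + ΣK]·(ρV²/2) = [0.03177·8.473/0.02147 + 24.4]·(1.108·11.38²/2) = [12.54 + 24.4]·71.75 = 2650 Pa.
ΔP = 2650 Pa = 2.650 kPa.

ΔP ≈ 2.650 kPa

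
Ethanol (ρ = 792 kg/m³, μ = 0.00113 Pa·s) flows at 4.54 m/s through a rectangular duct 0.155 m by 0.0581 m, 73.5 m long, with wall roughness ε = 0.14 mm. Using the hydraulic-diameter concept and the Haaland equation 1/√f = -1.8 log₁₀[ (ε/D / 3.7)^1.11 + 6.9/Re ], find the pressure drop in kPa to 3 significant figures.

Hydraulic diameter D_h = 4A/P = 4·(0.155·0.0581)/(2·(0.155+0.0581)) = 0.03602/0.4262 = 0.08452 m.
Re = ρVD_h/μ = 792·4.54·0.08452/0.00113 = 2.689e+05.
ε/D_h = 0.00014/0.08452 = 0.00166; Haaland gives 1/√f = -1.8 log₁₀[0.000192+2.57e-05] = 6.593, so f = 0.023.
ΔP = f(L/D_h)(ρV²/2) = 0.023·73.5/0.08452·8162 = 1.633e+05 Pa.
ΔP = 163 kPa.

ΔP ≈ 163 kPa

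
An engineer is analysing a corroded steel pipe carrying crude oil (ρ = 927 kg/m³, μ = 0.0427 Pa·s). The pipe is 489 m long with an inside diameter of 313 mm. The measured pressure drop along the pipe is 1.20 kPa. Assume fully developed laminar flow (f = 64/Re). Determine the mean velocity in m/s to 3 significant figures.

For laminar flow, f = 64/Re with Re = ρVD/μ, so Darcy-Weisbach reduces to ΔP = 32μLV/D². Solving for V: V = ΔP·D²/(32μL) = 1200·(0.313)²/(32·0.0427·489) = 0.1759 m/s.
Check: Re = ρVD/μ = 927·0.1759·0.313/0.0427 = 1196 < 2300, so the laminar assumption holds.

V ≈ 0.176 m/s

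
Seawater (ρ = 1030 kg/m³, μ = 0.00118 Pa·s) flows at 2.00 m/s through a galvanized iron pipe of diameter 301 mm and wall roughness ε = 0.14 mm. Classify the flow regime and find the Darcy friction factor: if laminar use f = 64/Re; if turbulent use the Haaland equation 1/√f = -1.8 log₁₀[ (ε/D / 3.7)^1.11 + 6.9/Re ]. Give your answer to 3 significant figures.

f ≈ 0.0173

Re = ρVD/μ = 1030·2·0.301/0.00118 = 5.255e+05.
Re > 4000 → turbulent. ε/D = 0.00014/0.301 = 0.000465; Haaland: 1/√f = -1.8 log₁₀[4.68e-05 + 1.31e-05] = 7.6, so f = 0.01731.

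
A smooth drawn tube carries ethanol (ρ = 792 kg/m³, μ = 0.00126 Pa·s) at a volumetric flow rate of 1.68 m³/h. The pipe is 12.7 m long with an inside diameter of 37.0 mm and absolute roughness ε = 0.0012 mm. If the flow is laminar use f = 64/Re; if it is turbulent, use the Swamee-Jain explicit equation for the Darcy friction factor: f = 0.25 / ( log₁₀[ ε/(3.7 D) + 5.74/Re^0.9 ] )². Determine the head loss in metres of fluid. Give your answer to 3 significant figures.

h_f ≈ 0.102 m

Q = 1.68 m³/h = 1.68/3600 = 0.0004667 m³/s.
Cross-sectional area A = πD²/4 = π(0.037)²/4 = 0.001075 m²; mean velocity V = Q/A = 0.0004667/0.001075 = 0.434 m/s.
Reynolds number Re = ρVD/μ = 792 · 0.434 · 0.037 / 0.00126 = 1.009e+04.
Re > 4000 → turbulent. Relative roughness ε/D = 1.2e-06/0.037 = 3.24e-05. Swamee-Jain: f = 0.25/(log₁₀[3.24e-05/3.7 + 5.74/1.009e+04^0.9])² = 0.25/(log₁₀[8.77e-06 + 0.00143])² = 0.25/(-2.842)² = 0.03095.
Darcy-Weisbach: ΔP = f(L/D)(ρV²/2) = 0.03095·(12.7/0.037)·(792·0.434²/2) = 0.03095·343.2·74.6 = 792.5 Pa.
Head loss h_f = ΔP/(ρg) = 792.5/(792·9.81) = 0.102 m.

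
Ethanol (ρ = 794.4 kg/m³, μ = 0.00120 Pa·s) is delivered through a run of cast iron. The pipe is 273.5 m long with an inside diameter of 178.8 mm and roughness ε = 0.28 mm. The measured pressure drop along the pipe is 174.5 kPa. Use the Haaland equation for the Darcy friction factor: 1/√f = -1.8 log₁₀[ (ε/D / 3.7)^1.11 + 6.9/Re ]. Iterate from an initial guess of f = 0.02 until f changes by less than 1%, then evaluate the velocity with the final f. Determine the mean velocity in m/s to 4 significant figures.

V ≈ 3.576 m/s

Rearranging Darcy-Weisbach: V = √(2·ΔP·D/(f·L·ρ)). With ε/D = 0.00028/0.1788 = 0.00157, iterate starting from f = 0.02:
  f = 0.02 → V = √(2·1.745e+05·0.1788/(0.02·273.5·794.4)) = 3.79 m/s; Re = ρVD/μ = 4.485e+05; f → 0.02244
  f = 0.02244 → V = 3.578 m/s; Re = 4.235e+05; f → 0.02246
Converged (Δf/f < 1%). With the final f = 0.02246: V = √(2·1.745e+05·0.1788/(0.02246·273.5·794.4)) = 3.576 m/s.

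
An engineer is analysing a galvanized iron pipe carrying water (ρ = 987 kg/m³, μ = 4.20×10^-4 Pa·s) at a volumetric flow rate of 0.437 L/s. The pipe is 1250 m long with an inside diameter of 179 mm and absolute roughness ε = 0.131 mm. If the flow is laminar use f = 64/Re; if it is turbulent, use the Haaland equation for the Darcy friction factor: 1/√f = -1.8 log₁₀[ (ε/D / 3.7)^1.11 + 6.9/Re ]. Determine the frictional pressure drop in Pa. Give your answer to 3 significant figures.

ΔP ≈ 35.9 Pa

Q = 0.437 L/s = 0.437/1000 = 0.000437 m³/s.
Cross-sectional area A = πD²/4 = π(0.179)²/4 = 0.02516 m²; mean velocity V = Q/A = 0.000437/0.02516 = 0.01737 m/s.
Reynolds number Re = ρVD/μ = 987 · 0.01737 · 0.179 / 0.00042 = 7305.
Re > 4000 → turbulent. Relative roughness ε/D = 0.000131/0.179 = 0.000732. Haaland: 1/√f = -1.8 log₁₀[(0.000732/3.7)^1.11 + 6.9/7305] = -1.8 log₁₀[7.74e-05 + 0.000945] = 5.383, so f = 0.03451.
Darcy-Weisbach: ΔP = f(L/D)(ρV²/2) = 0.03451·(1250/0.179)·(987·0.01737²/2) = 0.03451·6983·0.1488 = 35.86 Pa.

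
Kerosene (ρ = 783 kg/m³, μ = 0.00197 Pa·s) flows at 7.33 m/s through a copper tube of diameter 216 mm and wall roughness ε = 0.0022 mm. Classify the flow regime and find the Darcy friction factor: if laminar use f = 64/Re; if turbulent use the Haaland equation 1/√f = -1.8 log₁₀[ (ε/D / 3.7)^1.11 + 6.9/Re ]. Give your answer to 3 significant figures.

f ≈ 0.0127

Re = ρVD/μ = 783·7.33·0.216/0.00197 = 6.293e+05.
Re > 4000 → turbulent. ε/D = 2.2e-06/0.216 = 1.02e-05; Haaland: 1/√f = -1.8 log₁₀[6.73e-07 + 1.1e-05] = 8.881, so f = 0.01268.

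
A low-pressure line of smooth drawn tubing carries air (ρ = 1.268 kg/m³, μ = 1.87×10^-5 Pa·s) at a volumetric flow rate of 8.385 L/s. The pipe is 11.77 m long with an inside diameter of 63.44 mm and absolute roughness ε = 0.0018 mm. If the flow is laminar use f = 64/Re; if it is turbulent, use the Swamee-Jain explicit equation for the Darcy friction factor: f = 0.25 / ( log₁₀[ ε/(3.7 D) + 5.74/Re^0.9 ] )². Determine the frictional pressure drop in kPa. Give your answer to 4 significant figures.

Q = 8.385 L/s = 8.385/1000 = 0.008385 m³/s.
Cross-sectional area A = πD²/4 = π(0.06344)²/4 = 0.003161 m²; mean velocity V = Q/A = 0.008385/0.003161 = 2.653 m/s.
Reynolds number Re = ρVD/μ = 1.268 · 2.653 · 0.06344 / 1.87e-05 = 1.141e+04.
Re > 4000 → turbulent. Relative roughness ε/D = 1.8e-06/0.06344 = 2.84e-05. Swamee-Jain: f = 0.25/(log₁₀[2.84e-05/3.7 + 5.74/1.141e+04^0.9])² = 0.25/(log₁₀[7.67e-06 + 0.00128])² = 0.25/(-2.89)² = 0.02993.
Darcy-Weisbach: ΔP = f(L/D)(ρV²/2) = 0.02993·(11.77/0.06344)·(1.268·2.653²/2) = 0.02993·185.5·4.461 = 24.77 Pa.
ΔP = 24.77 Pa = 0.02477 kPa.

ΔP ≈ 0.02477 kPa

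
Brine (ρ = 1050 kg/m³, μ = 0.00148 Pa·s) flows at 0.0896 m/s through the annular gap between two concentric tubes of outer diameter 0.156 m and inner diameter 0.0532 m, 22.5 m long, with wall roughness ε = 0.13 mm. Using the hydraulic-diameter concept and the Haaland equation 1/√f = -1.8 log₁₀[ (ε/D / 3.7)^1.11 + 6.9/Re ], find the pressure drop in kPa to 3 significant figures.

ΔP ≈ 0.0334 kPa

Hydraulic diameter D_h = 4A/P = D_o - D_i = 0.156 - 0.0532 = 0.1028 m.
Re = ρVD_h/μ = 1050·0.0896·0.1028/0.00148 = 6535.
ε/D_h = 0.00013/0.1028 = 0.00126; Haaland gives 1/√f = -1.8 log₁₀[0.000142+0.00106] = 5.259, so f = 0.03616.
ΔP = f(L/D_h)(ρV²/2) = 0.03616·22.5/0.1028·4.215 = 33.36 Pa.
ΔP = 0.0334 kPa.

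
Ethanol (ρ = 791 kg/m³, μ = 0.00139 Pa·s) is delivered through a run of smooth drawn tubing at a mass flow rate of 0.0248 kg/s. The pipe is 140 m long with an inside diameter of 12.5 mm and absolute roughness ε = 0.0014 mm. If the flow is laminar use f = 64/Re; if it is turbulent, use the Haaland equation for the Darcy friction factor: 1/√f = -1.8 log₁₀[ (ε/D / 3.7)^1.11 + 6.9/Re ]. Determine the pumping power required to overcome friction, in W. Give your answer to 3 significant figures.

P ≈ 0.319 W

A = πD²/4 = π(0.0125)²/4 = 0.0001227 m²; mean velocity V = ṁ/(ρA) = 0.0248/(791 · 0.0001227) = 0.2555 m/s.
Reynolds number Re = ρVD/μ = 791 · 0.2555 · 0.0125 / 0.00139 = 1817.
Re < 2300 → laminar flow, so f = 64/Re = 64/1817 = 0.03522 (the turbulent correlation is not needed).
Darcy-Weisbach: ΔP = f(L/D)(ρV²/2) = 0.03522·(140/0.0125)·(791·0.2555²/2) = 0.03522·1.12e+04·25.82 = 1.018e+04 Pa.
Q = ṁ/ρ = 0.0248/791 = 3.135e-05 m³/s.
Pumping power P = QΔP = 3.135e-05·1.018e+04 = 0.3192 W = 0.319 W.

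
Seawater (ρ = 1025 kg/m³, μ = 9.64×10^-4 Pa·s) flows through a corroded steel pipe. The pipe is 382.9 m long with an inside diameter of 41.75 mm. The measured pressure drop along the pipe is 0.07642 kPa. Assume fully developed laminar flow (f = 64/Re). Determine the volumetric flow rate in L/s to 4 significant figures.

Q ≈ 0.01544 L/s

For laminar flow, f = 64/Re with Re = ρVD/μ, so Darcy-Weisbach reduces to ΔP = 32μLV/D². Solving for V: V = ΔP·D²/(32μL) = 76.42·(0.04175)²/(32·0.000964·382.9) = 0.01128 m/s.
Check: Re = ρVD/μ = 1025·0.01128·0.04175/0.000964 = 500.6 < 2300, so the laminar assumption holds.
Q = V·A = 0.01128·(π/4·0.04175²) = 1.544e-05 m³/s = 0.01544 L/s.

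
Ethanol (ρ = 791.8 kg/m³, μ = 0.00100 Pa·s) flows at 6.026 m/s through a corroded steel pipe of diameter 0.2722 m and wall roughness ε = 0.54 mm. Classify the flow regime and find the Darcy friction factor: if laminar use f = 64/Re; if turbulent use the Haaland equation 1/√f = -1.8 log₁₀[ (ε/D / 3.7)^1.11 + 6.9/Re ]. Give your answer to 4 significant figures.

f ≈ 0.02354

Re = ρVD/μ = 791.8·6.026·0.2722/0.001 = 1.299e+06.
Re > 4000 → turbulent. ε/D = 0.00054/0.2722 = 0.00198; Haaland: 1/√f = -1.8 log₁₀[0.000234 + 5.31e-06] = 6.517, so f = 0.02354.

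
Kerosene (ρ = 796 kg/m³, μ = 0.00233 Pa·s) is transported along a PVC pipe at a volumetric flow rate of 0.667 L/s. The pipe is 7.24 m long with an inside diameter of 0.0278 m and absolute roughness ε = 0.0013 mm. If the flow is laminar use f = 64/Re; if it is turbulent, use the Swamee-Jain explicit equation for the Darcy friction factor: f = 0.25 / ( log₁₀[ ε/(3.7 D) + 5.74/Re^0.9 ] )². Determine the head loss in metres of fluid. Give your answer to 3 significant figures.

h_f ≈ 0.492 m

Q = 0.667 L/s = 0.667/1000 = 0.000667 m³/s.
Cross-sectional area A = πD²/4 = π(0.0278)²/4 = 0.000607 m²; mean velocity V = Q/A = 0.000667/0.000607 = 1.099 m/s.
Reynolds number Re = ρVD/μ = 796 · 1.099 · 0.0278 / 0.00233 = 1.044e+04.
Re > 4000 → turbulent. Relative roughness ε/D = 1.3e-06/0.0278 = 4.68e-05. Swamee-Jain: f = 0.25/(log₁₀[4.68e-05/3.7 + 5.74/1.044e+04^0.9])² = 0.25/(log₁₀[1.26e-05 + 0.00139])² = 0.25/(-2.854)² = 0.0307.
Darcy-Weisbach: ΔP = f(L/D)(ρV²/2) = 0.0307·(7.24/0.0278)·(796·1.099²/2) = 0.0307·260.4·480.6 = 3842 Pa.
Head loss h_f = ΔP/(ρg) = 3842/(796·9.81) = 0.492 m.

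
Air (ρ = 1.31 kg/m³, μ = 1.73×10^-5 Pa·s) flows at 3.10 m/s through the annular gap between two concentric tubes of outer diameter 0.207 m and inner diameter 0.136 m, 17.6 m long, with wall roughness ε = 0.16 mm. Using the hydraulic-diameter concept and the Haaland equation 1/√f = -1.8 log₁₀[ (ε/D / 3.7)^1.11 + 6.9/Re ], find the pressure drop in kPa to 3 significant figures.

ΔP ≈ 0.0481 kPa

Hydraulic diameter D_h = 4A/P = D_o - D_i = 0.207 - 0.136 = 0.071 m.
Re = ρVD_h/μ = 1.31·3.1·0.071/1.73e-05 = 1.667e+04.
ε/D_h = 0.00016/0.071 = 0.00225; Haaland gives 1/√f = -1.8 log₁₀[0.00027+0.000414] = 5.697, so f = 0.03081.
ΔP = f(L/D_h)(ρV²/2) = 0.03081·17.6/0.071·6.295 = 48.07 Pa.
ΔP = 0.0481 kPa.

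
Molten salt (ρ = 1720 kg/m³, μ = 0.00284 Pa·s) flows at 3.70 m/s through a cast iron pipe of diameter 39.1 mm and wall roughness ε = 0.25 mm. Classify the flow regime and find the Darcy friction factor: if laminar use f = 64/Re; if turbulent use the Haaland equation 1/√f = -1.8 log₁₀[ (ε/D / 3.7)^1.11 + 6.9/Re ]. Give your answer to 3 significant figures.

Re = ρVD/μ = 1720·3.7·0.0391/0.00284 = 8.762e+04.
Re > 4000 → turbulent. ε/D = 0.00025/0.0391 = 0.00639; Haaland: 1/√f = -1.8 log₁₀[0.000858 + 7.88e-05] = 5.451, so f = 0.03366.

f ≈ 0.0337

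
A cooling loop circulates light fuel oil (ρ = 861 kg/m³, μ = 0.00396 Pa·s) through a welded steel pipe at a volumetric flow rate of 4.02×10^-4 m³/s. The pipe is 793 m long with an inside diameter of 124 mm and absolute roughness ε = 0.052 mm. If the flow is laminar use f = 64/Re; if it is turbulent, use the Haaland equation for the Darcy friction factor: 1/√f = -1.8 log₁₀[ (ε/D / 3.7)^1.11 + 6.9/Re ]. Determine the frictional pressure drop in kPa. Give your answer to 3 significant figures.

ΔP ≈ 0.218 kPa

Cross-sectional area A = πD²/4 = π(0.124)²/4 = 0.01208 m²; mean velocity V = Q/A = 0.000402/0.01208 = 0.03329 m/s.
Reynolds number Re = ρVD/μ = 861 · 0.03329 · 0.124 / 0.00396 = 897.5.
Re < 2300 → laminar flow, so f = 64/Re = 64/897.5 = 0.07131 (the turbulent correlation is not needed).
Darcy-Weisbach: ΔP = f(L/D)(ρV²/2) = 0.07131·(793/0.124)·(861·0.03329²/2) = 0.07131·6395·0.477 = 217.6 Pa.
ΔP = 217.6 Pa = 0.218 kPa.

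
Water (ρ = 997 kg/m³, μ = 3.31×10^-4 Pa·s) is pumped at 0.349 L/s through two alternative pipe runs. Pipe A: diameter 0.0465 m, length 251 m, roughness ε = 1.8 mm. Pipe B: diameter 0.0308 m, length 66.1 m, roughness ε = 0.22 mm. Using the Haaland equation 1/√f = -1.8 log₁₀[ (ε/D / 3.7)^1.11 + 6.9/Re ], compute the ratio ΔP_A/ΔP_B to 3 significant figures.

Pipe A: V = Q/A = 0.000349/0.001698 = 0.2055 m/s; Re = 2.878e+04; ε/D = 0.0387; Haaland → f = 0.06482; ΔP_A = f(L/D)(ρV²/2) = 7366 Pa.
Pipe B: V = Q/A = 0.000349/0.0007451 = 0.4684 m/s; Re = 4.346e+04; ε/D = 0.00714; Haaland → f = 0.03554; ΔP_B = f(L/D)(ρV²/2) = 8342 Pa.
ΔP_A/ΔP_B = 7366/8342 = 0.883.

ΔP_A/ΔP_B ≈ 0.883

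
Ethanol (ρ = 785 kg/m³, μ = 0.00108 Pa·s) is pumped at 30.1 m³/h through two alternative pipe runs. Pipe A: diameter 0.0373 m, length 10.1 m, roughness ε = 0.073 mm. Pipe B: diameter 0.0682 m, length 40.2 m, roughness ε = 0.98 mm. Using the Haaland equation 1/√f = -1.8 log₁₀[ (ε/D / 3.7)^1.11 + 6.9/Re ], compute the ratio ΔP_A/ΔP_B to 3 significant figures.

ΔP_A/ΔP_B ≈ 2.84

Pipe A: V = Q/A = 0.008361/0.001093 = 7.652 m/s; Re = 2.074e+05; ε/D = 0.00196; Haaland → f = 0.0241; ΔP_A = f(L/D)(ρV²/2) = 1.5e+05 Pa.
Pipe B: V = Q/A = 0.008361/0.003653 = 2.289 m/s; Re = 1.135e+05; ε/D = 0.0144; Haaland → f = 0.0435; ΔP_B = f(L/D)(ρV²/2) = 5.272e+04 Pa.
ΔP_A/ΔP_B = 1.5e+05/5.272e+04 = 2.84.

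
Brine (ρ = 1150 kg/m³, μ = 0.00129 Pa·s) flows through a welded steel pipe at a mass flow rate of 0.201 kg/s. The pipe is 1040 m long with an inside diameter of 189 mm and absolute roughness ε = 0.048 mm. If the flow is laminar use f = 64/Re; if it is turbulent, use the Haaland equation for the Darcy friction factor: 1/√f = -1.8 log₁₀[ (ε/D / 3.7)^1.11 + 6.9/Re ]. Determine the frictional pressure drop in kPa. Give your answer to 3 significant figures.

ΔP ≈ 0.00749 kPa

A = πD²/4 = π(0.189)²/4 = 0.02806 m²; mean velocity V = ṁ/(ρA) = 0.201/(1150 · 0.02806) = 0.00623 m/s.
Reynolds number Re = ρVD/μ = 1150 · 0.00623 · 0.189 / 0.00129 = 1050.
Re < 2300 → laminar flow, so f = 64/Re = 64/1050 = 0.06097 (the turbulent correlation is not needed).
Darcy-Weisbach: ΔP = f(L/D)(ρV²/2) = 0.06097·(1040/0.189)·(1150·0.00623²/2) = 0.06097·5503·0.02232 = 7.487 Pa.
ΔP = 7.487 Pa = 0.00749 kPa.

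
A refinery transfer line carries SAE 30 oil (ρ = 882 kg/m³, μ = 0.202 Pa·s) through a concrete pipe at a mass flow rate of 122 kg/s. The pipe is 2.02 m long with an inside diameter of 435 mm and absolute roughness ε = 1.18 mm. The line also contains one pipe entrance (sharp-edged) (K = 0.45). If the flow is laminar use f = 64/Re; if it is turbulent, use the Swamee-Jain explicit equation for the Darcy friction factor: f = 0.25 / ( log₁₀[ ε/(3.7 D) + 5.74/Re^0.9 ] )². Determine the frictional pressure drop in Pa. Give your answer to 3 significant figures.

ΔP ≈ 236 Pa

A = πD²/4 = π(0.435)²/4 = 0.1486 m²; mean velocity V = ṁ/(ρA) = 122/(882 · 0.1486) = 0.9307 m/s.
Reynolds number Re = ρVD/μ = 882 · 0.9307 · 0.435 / 0.202 = 1768.
Re < 2300 → laminar flow, so f = 64/Re = 64/1768 = 0.0362 (the turbulent correlation is not needed).
Total minor-loss coefficient ΣK = 1·0.45 = 0.45.
ΔP = [f·L/D + ΣK]·(ρV²/2) = [0.0362·2.02/0.435 + 0.45]·(882·0.9307²/2) = [0.1681 + 0.45]·382 = 236.1 Pa.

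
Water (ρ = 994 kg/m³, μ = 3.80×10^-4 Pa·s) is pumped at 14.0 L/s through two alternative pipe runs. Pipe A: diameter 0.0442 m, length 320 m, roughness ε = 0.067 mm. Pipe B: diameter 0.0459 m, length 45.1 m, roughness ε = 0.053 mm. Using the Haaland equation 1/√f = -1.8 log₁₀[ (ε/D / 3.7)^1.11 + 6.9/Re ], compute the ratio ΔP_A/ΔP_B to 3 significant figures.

ΔP_A/ΔP_B ≈ 9.15

Pipe A: V = Q/A = 0.014/0.001534 = 9.124 m/s; Re = 1.055e+06; ε/D = 0.00152; Haaland → f = 0.02202; ΔP_A = f(L/D)(ρV²/2) = 6.595e+06 Pa.
Pipe B: V = Q/A = 0.014/0.001655 = 8.461 m/s; Re = 1.016e+06; ε/D = 0.00115; Haaland → f = 0.02062; ΔP_B = f(L/D)(ρV²/2) = 7.208e+05 Pa.
ΔP_A/ΔP_B = 6.595e+06/7.208e+05 = 9.15.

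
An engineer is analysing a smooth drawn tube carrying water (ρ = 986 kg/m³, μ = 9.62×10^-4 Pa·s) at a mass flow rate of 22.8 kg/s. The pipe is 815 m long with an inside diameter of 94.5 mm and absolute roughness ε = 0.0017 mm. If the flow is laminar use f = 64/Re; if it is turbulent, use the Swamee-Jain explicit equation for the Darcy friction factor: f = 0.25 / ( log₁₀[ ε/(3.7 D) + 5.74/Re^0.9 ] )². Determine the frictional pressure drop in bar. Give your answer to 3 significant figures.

A = πD²/4 = π(0.0945)²/4 = 0.007014 m²; mean velocity V = ṁ/(ρA) = 22.8/(986 · 0.007014) = 3.297 m/s.
Reynolds number Re = ρVD/μ = 986 · 3.297 · 0.0945 / 0.000962 = 3.193e+05.
Re > 4000 → turbulent. Relative roughness ε/D = 1.7e-06/0.0945 = 1.8e-05. Swamee-Jain: f = 0.25/(log₁₀[1.8e-05/3.7 + 5.74/3.193e+05^0.9])² = 0.25/(log₁₀[4.86e-06 + 6.38e-05])² = 0.25/(-4.163)² = 0.01443.
Darcy-Weisbach: ΔP = f(L/D)(ρV²/2) = 0.01443·(815/0.0945)·(986·3.297²/2) = 0.01443·8624·5359 = 6.667e+05 Pa.
ΔP = 6.667e+05 Pa = 6.67 bar.

ΔP ≈ 6.67 bar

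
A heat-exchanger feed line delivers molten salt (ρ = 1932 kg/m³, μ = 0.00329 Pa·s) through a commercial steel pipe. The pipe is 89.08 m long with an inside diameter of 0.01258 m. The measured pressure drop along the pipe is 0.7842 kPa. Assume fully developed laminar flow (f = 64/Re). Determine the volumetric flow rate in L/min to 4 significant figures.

Q ≈ 0.09869 L/min

For laminar flow, f = 64/Re with Re = ρVD/μ, so Darcy-Weisbach reduces to ΔP = 32μLV/D². Solving for V: V = ΔP·D²/(32μL) = 784.2·(0.01258)²/(32·0.00329·89.08) = 0.01323 m/s.
Check: Re = ρVD/μ = 1932·0.01323·0.01258/0.00329 = 97.76 < 2300, so the laminar assumption holds.
Q = V·A = 0.01323·(π/4·0.01258²) = 1.645e-06 m³/s = 0.09869 L/min.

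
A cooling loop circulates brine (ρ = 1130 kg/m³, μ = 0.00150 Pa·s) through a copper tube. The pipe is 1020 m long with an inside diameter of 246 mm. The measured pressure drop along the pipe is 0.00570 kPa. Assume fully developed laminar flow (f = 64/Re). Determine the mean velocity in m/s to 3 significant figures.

For laminar flow, f = 64/Re with Re = ρVD/μ, so Darcy-Weisbach reduces to ΔP = 32μLV/D². Solving for V: V = ΔP·D²/(32μL) = 5.7·(0.246)²/(32·0.0015·1020) = 0.007045 m/s.
Check: Re = ρVD/μ = 1130·0.007045·0.246/0.0015 = 1306 < 2300, so the laminar assumption holds.

V ≈ 0.00705 m/s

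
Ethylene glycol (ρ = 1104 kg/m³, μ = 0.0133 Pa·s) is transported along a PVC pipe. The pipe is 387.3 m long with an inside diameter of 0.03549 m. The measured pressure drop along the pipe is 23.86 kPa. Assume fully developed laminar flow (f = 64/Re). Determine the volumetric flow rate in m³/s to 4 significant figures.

Q ≈ 1.804×10^-4 m³/s

For laminar flow, f = 64/Re with Re = ρVD/μ, so Darcy-Weisbach reduces to ΔP = 32μLV/D². Solving for V: V = ΔP·D²/(32μL) = 2.386e+04·(0.03549)²/(32·0.0133·387.3) = 0.1823 m/s.
Check: Re = ρVD/μ = 1104·0.1823·0.03549/0.0133 = 537.1 < 2300, so the laminar assumption holds.
Q = V·A = 0.1823·(π/4·0.03549²) = 0.0001804 m³/s = 1.804×10^-4 m³/s.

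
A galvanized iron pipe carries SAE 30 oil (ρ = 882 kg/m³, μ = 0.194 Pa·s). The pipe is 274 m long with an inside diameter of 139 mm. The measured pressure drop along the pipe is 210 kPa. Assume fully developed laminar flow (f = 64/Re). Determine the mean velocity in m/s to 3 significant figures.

For laminar flow, f = 64/Re with Re = ρVD/μ, so Darcy-Weisbach reduces to ΔP = 32μLV/D². Solving for V: V = ΔP·D²/(32μL) = 2.1e+05·(0.139)²/(32·0.194·274) = 2.385 m/s.
Check: Re = ρVD/μ = 882·2.385·0.139/0.194 = 1507 < 2300, so the laminar assumption holds.

V ≈ 2.39 m/s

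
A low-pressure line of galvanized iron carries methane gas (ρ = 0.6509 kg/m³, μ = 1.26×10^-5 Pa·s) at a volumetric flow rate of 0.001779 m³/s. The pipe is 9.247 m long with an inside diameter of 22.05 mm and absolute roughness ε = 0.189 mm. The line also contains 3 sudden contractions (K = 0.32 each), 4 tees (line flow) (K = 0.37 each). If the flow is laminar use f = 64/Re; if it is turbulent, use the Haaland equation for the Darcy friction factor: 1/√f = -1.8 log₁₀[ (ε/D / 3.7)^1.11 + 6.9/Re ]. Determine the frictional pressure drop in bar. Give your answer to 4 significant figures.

Cross-sectional area A = πD²/4 = π(0.02205)²/4 = 0.0003819 m²; mean velocity V = Q/A = 0.001779/0.0003819 = 4.659 m/s.
Reynolds number Re = ρVD/μ = 0.6509 · 4.659 · 0.02205 / 1.26e-05 = 5307.
Re > 4000 → turbulent. Relative roughness ε/D = 0.000189/0.02205 = 0.00857. Haaland: 1/√f = -1.8 log₁₀[(0.00857/3.7)^1.11 + 6.9/5307] = -1.8 log₁₀[0.00119 + 0.0013] = 4.687, so f = 0.04552.
Total minor-loss coefficient ΣK = 3·0.32 + 4·0.37 = 2.44.
ΔP = [f·L/D + ΣK]·(ρV²/2) = [0.04552·9.247/0.02205 + 2.44]·(0.6509·4.659²/2) = [19.09 + 2.44]·7.064 = 152.1 Pa.
ΔP = 152.1 Pa = 0.001521 bar.

ΔP ≈ 0.001521 bar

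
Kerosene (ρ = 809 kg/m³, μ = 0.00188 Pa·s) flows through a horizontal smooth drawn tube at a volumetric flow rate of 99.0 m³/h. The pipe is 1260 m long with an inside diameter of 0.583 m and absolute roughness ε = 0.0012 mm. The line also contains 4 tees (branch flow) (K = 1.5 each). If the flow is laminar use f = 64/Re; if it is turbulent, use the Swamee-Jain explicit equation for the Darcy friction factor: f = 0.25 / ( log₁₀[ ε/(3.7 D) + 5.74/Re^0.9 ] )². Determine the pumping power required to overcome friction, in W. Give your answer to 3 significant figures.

P ≈ 6.89 W

Q = 99.0 m³/h = 99.0/3600 = 0.0275 m³/s.
Cross-sectional area A = πD²/4 = π(0.583)²/4 = 0.2669 m²; mean velocity V = Q/A = 0.0275/0.2669 = 0.103 m/s.
Reynolds number Re = ρVD/μ = 809 · 0.103 · 0.583 / 0.00188 = 2.584e+04.
Re > 4000 → turbulent. Relative roughness ε/D = 1.2e-06/0.583 = 2.06e-06. Swamee-Jain: f = 0.25/(log₁₀[2.06e-06/3.7 + 5.74/2.584e+04^0.9])² = 0.25/(log₁₀[5.56e-07 + 0.000613])² = 0.25/(-3.212)² = 0.02423.
Total minor-loss coefficient ΣK = 4·1.5 = 6.
ΔP = [f·L/D + ΣK]·(ρV²/2) = [0.02423·1260/0.583 + 6]·(809·0.103²/2) = [52.38 + 6]·4.293 = 250.6 Pa.
Pumping power P = QΔP = 0.0275·250.6 = 6.891 W = 6.89 W.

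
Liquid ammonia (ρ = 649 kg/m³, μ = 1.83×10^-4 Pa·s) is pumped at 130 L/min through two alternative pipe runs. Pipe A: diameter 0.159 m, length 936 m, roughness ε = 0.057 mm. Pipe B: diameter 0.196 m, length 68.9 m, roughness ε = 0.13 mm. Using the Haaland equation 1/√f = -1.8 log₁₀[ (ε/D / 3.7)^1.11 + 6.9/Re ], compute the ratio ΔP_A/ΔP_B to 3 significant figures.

ΔP_A/ΔP_B ≈ 35.7

Pipe A: V = Q/A = 0.002167/0.01986 = 0.1091 m/s; Re = 6.153e+04; ε/D = 0.000358; Haaland → f = 0.02102; ΔP_A = f(L/D)(ρV²/2) = 478.1 Pa.
Pipe B: V = Q/A = 0.002167/0.03017 = 0.07181 m/s; Re = 4.992e+04; ε/D = 0.000663; Haaland → f = 0.02276; ΔP_B = f(L/D)(ρV²/2) = 13.39 Pa.
ΔP_A/ΔP_B = 478.1/13.39 = 35.7.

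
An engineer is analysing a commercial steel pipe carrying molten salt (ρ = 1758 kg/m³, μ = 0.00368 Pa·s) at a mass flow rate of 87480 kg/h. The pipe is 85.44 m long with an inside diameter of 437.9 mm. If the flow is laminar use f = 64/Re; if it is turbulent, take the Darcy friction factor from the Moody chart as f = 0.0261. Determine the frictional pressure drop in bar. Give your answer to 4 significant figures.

ΔP ≈ 3.771×10^-4 bar

ṁ = 87480 kg/h = 87480/3600 = 24.3 kg/s.
A = πD²/4 = π(0.4379)²/4 = 0.1506 m²; mean velocity V = ṁ/(ρA) = 24.3/(1758 · 0.1506) = 0.09178 m/s.
Reynolds number Re = ρVD/μ = 1758 · 0.09178 · 0.4379 / 0.00368 = 1.92e+04.
Re > 4000 → turbulent; use the Moody-chart value f = 0.0261.
Darcy-Weisbach: ΔP = f(L/D)(ρV²/2) = 0.0261·(85.44/0.4379)·(1758·0.09178²/2) = 0.0261·195.1·7.404 = 37.71 Pa.
ΔP = 37.71 Pa = 3.771×10^-4 bar.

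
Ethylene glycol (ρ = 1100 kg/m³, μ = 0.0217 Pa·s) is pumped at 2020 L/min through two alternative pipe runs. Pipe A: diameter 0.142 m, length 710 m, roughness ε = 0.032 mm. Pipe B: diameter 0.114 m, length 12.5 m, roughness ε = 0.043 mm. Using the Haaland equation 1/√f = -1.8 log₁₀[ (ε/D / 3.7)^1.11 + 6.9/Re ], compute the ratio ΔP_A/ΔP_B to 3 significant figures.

ΔP_A/ΔP_B ≈ 19.8

Pipe A: V = Q/A = 0.03367/0.01584 = 2.126 m/s; Re = 1.53e+04; ε/D = 0.000225; Haaland → f = 0.0279; ΔP_A = f(L/D)(ρV²/2) = 3.467e+05 Pa.
Pipe B: V = Q/A = 0.03367/0.01021 = 3.298 m/s; Re = 1.906e+04; ε/D = 0.000377; Haaland → f = 0.02672; ΔP_B = f(L/D)(ρV²/2) = 1.753e+04 Pa.
ΔP_A/ΔP_B = 3.467e+05/1.753e+04 = 19.8.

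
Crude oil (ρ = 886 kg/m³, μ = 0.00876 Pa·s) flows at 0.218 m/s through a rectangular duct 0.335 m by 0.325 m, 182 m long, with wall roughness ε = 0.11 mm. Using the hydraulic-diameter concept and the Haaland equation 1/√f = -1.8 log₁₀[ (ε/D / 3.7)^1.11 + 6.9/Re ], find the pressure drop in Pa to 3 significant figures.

Hydraulic diameter D_h = 4A/P = 4·(0.335·0.325)/(2·(0.335+0.325)) = 0.4355/1.32 = 0.3299 m.
Re = ρVD_h/μ = 886·0.218·0.3299/0.00876 = 7274.
ε/D_h = 0.00011/0.3299 = 0.000333; Haaland gives 1/√f = -1.8 log₁₀[3.23e-05+0.000949] = 5.415, so f = 0.0341.
ΔP = f(L/D_h)(ρV²/2) = 0.0341·182/0.3299·21.05 = 396.1 Pa.

ΔP ≈ 396 Pa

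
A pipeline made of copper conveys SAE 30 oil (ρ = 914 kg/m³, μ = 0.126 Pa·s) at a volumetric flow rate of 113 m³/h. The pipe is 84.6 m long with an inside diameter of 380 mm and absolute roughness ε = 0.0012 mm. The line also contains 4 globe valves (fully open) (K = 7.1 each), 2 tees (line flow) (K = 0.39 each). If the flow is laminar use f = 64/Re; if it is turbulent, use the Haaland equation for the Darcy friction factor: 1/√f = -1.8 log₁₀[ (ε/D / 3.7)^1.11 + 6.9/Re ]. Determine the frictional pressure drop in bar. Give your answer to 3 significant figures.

ΔP ≈ 0.0168 bar

Q = 113 m³/h = 113/3600 = 0.03139 m³/s.
Cross-sectional area A = πD²/4 = π(0.38)²/4 = 0.1134 m²; mean velocity V = Q/A = 0.03139/0.1134 = 0.2768 m/s.
Reynolds number Re = ρVD/μ = 914 · 0.2768 · 0.38 / 0.126 = 762.9.
Re < 2300 → laminar flow, so f = 64/Re = 64/762.9 = 0.08389 (the turbulent correlation is not needed).
Total minor-loss coefficient ΣK = 4·7.1 + 2·0.39 = 29.2.
ΔP = [f·L/D + ΣK]·(ρV²/2) = [0.08389·84.6/0.38 + 29.2]·(914·0.2768²/2) = [18.68 + 29.2]·35.01 = 1675 Pa.
ΔP = 1675 Pa = 0.0168 bar.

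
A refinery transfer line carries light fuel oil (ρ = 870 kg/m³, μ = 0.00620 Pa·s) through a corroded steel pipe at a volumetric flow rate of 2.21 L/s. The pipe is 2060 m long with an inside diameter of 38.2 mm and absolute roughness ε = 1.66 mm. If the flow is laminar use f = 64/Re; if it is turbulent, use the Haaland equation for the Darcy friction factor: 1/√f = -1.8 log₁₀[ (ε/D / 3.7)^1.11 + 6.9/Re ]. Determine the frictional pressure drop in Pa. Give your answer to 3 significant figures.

ΔP ≈ 6.08×10^6 Pa

Q = 2.21 L/s = 2.21/1000 = 0.00221 m³/s.
Cross-sectional area A = πD²/4 = π(0.0382)²/4 = 0.001146 m²; mean velocity V = Q/A = 0.00221/0.001146 = 1.928 m/s.
Reynolds number Re = ρVD/μ = 870 · 1.928 · 0.0382 / 0.0062 = 1.034e+04.
Re > 4000 → turbulent. Relative roughness ε/D = 0.00166/0.0382 = 0.0435. Haaland: 1/√f = -1.8 log₁₀[(0.0435/3.7)^1.11 + 6.9/1.034e+04] = -1.8 log₁₀[0.0072 + 0.000668] = 3.787, so f = 0.06972.
Darcy-Weisbach: ΔP = f(L/D)(ρV²/2) = 0.06972·(2060/0.0382)·(870·1.928²/2) = 0.06972·5.393e+04·1617 = 6.082e+06 Pa.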